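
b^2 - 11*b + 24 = (b - 8)*(b - 3)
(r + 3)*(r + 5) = r^2 + 8*r + 15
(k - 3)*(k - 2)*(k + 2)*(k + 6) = k^4 + 3*k^3 - 22*k^2 - 12*k + 72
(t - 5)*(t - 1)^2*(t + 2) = t^4 - 5*t^3 - 3*t^2 + 17*t - 10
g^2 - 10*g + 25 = (g - 5)^2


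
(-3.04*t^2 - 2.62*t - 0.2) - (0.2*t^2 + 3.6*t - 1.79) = -3.24*t^2 - 6.22*t + 1.59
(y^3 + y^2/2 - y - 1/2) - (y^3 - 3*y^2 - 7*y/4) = 7*y^2/2 + 3*y/4 - 1/2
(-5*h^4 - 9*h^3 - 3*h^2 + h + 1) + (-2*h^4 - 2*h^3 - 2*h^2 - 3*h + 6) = -7*h^4 - 11*h^3 - 5*h^2 - 2*h + 7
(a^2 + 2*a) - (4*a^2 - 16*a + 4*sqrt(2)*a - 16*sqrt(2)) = -3*a^2 - 4*sqrt(2)*a + 18*a + 16*sqrt(2)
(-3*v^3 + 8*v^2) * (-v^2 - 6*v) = 3*v^5 + 10*v^4 - 48*v^3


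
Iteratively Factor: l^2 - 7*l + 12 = (l - 3)*(l - 4)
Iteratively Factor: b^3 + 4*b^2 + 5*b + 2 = (b + 1)*(b^2 + 3*b + 2) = (b + 1)*(b + 2)*(b + 1)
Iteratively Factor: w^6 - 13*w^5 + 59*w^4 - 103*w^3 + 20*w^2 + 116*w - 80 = (w - 2)*(w^5 - 11*w^4 + 37*w^3 - 29*w^2 - 38*w + 40) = (w - 2)*(w - 1)*(w^4 - 10*w^3 + 27*w^2 - 2*w - 40) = (w - 2)*(w - 1)*(w + 1)*(w^3 - 11*w^2 + 38*w - 40) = (w - 4)*(w - 2)*(w - 1)*(w + 1)*(w^2 - 7*w + 10) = (w - 4)*(w - 2)^2*(w - 1)*(w + 1)*(w - 5)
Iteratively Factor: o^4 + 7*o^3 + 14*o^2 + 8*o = (o)*(o^3 + 7*o^2 + 14*o + 8) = o*(o + 2)*(o^2 + 5*o + 4) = o*(o + 2)*(o + 4)*(o + 1)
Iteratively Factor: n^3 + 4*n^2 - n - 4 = (n + 1)*(n^2 + 3*n - 4) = (n - 1)*(n + 1)*(n + 4)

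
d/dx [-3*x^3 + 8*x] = 8 - 9*x^2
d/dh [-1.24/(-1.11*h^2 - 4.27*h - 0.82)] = (-2.7528*h - 5.2948)/(1.11*h^2 + 4.27*h + 0.82)^2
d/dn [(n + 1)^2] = 2*n + 2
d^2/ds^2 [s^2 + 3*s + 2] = 2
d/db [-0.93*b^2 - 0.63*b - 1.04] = -1.86*b - 0.63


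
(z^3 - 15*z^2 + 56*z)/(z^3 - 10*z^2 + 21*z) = (z - 8)/(z - 3)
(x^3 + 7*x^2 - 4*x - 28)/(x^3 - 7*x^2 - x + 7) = (x^3 + 7*x^2 - 4*x - 28)/(x^3 - 7*x^2 - x + 7)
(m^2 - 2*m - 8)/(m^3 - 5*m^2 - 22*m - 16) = (m - 4)/(m^2 - 7*m - 8)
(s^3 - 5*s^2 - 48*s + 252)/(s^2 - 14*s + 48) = (s^2 + s - 42)/(s - 8)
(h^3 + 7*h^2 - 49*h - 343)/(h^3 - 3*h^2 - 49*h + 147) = (h + 7)/(h - 3)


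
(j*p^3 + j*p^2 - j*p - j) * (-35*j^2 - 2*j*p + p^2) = -35*j^3*p^3 - 35*j^3*p^2 + 35*j^3*p + 35*j^3 - 2*j^2*p^4 - 2*j^2*p^3 + 2*j^2*p^2 + 2*j^2*p + j*p^5 + j*p^4 - j*p^3 - j*p^2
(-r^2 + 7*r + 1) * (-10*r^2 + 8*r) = 10*r^4 - 78*r^3 + 46*r^2 + 8*r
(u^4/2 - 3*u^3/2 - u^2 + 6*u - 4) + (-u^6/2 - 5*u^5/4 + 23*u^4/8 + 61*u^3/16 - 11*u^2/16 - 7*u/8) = -u^6/2 - 5*u^5/4 + 27*u^4/8 + 37*u^3/16 - 27*u^2/16 + 41*u/8 - 4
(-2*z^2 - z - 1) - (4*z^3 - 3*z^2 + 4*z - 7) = -4*z^3 + z^2 - 5*z + 6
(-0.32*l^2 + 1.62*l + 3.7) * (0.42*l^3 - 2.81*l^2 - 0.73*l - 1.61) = -0.1344*l^5 + 1.5796*l^4 - 2.7646*l^3 - 11.0644*l^2 - 5.3092*l - 5.957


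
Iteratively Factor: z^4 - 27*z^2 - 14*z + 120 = (z + 4)*(z^3 - 4*z^2 - 11*z + 30) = (z - 2)*(z + 4)*(z^2 - 2*z - 15) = (z - 2)*(z + 3)*(z + 4)*(z - 5)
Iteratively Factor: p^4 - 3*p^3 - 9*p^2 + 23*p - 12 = (p - 1)*(p^3 - 2*p^2 - 11*p + 12) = (p - 4)*(p - 1)*(p^2 + 2*p - 3) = (p - 4)*(p - 1)*(p + 3)*(p - 1)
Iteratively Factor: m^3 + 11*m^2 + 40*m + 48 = (m + 4)*(m^2 + 7*m + 12) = (m + 4)^2*(m + 3)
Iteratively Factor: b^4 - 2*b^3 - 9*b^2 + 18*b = (b + 3)*(b^3 - 5*b^2 + 6*b) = (b - 2)*(b + 3)*(b^2 - 3*b) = (b - 3)*(b - 2)*(b + 3)*(b)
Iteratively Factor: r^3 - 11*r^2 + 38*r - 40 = (r - 2)*(r^2 - 9*r + 20) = (r - 5)*(r - 2)*(r - 4)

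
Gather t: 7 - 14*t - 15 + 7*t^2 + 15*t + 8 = 7*t^2 + t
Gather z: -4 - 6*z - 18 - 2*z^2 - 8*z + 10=-2*z^2 - 14*z - 12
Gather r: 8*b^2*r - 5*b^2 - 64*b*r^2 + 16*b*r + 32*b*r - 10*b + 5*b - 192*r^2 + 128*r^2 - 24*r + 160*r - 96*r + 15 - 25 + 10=-5*b^2 - 5*b + r^2*(-64*b - 64) + r*(8*b^2 + 48*b + 40)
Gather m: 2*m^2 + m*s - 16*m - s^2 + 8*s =2*m^2 + m*(s - 16) - s^2 + 8*s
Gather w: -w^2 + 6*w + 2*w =-w^2 + 8*w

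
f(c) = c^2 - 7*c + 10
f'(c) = 2*c - 7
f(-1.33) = 21.08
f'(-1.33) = -9.66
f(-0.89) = 17.02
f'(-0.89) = -8.78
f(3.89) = -2.10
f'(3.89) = 0.78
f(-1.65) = 24.27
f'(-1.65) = -10.30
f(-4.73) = 65.48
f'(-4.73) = -16.46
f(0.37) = 7.55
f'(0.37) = -6.26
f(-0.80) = 16.24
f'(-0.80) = -8.60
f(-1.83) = 26.16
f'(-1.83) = -10.66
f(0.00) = 10.00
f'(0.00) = -7.00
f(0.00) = 10.00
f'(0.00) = -7.00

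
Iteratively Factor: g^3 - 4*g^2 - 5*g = (g)*(g^2 - 4*g - 5) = g*(g + 1)*(g - 5)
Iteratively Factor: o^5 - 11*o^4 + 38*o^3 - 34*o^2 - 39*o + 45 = (o - 3)*(o^4 - 8*o^3 + 14*o^2 + 8*o - 15) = (o - 3)^2*(o^3 - 5*o^2 - o + 5) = (o - 3)^2*(o - 1)*(o^2 - 4*o - 5) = (o - 5)*(o - 3)^2*(o - 1)*(o + 1)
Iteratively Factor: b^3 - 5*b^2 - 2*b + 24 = (b - 3)*(b^2 - 2*b - 8) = (b - 4)*(b - 3)*(b + 2)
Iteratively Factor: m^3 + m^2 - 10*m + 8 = (m - 1)*(m^2 + 2*m - 8) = (m - 1)*(m + 4)*(m - 2)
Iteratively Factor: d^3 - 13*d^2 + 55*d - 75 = (d - 3)*(d^2 - 10*d + 25) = (d - 5)*(d - 3)*(d - 5)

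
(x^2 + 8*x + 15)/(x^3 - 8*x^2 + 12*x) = (x^2 + 8*x + 15)/(x*(x^2 - 8*x + 12))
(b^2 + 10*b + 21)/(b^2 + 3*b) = (b + 7)/b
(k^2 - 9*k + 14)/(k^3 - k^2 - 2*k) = (k - 7)/(k*(k + 1))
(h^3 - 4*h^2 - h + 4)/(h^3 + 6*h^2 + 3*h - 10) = (h^2 - 3*h - 4)/(h^2 + 7*h + 10)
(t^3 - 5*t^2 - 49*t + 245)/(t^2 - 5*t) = t - 49/t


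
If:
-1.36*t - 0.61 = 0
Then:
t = -0.45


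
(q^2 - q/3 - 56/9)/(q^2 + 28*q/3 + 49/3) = (q - 8/3)/(q + 7)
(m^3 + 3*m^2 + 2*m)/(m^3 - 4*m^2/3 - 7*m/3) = 3*(m + 2)/(3*m - 7)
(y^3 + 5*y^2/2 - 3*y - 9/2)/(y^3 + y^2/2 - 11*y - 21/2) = (2*y - 3)/(2*y - 7)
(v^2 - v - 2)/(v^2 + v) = (v - 2)/v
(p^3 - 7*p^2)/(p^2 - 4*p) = p*(p - 7)/(p - 4)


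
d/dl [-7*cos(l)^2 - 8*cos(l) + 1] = 2*(7*cos(l) + 4)*sin(l)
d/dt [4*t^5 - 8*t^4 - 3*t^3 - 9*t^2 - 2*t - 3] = 20*t^4 - 32*t^3 - 9*t^2 - 18*t - 2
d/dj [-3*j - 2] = -3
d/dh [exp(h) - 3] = exp(h)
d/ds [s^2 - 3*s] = 2*s - 3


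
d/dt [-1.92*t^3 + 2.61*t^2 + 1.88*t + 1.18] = -5.76*t^2 + 5.22*t + 1.88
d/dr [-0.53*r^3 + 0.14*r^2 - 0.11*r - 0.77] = -1.59*r^2 + 0.28*r - 0.11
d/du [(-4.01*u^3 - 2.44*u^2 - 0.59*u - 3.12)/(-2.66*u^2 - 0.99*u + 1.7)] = (10.6666*u^4 + 7.9398*u^3 - 19.6048*u^2 - 24.8944*u - 4.0918)/(7.0756*u^4 + 5.2668*u^3 - 8.0639*u^2 - 3.366*u + 2.89)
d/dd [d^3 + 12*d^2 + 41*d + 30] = 3*d^2 + 24*d + 41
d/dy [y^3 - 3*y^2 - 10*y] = 3*y^2 - 6*y - 10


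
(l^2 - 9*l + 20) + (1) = l^2 - 9*l + 21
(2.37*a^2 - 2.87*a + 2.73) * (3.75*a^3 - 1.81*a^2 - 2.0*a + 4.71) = 8.8875*a^5 - 15.0522*a^4 + 10.6922*a^3 + 11.9614*a^2 - 18.9777*a + 12.8583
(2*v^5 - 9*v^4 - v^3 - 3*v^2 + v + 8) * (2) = 4*v^5 - 18*v^4 - 2*v^3 - 6*v^2 + 2*v + 16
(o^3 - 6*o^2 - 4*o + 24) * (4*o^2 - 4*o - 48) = 4*o^5 - 28*o^4 - 40*o^3 + 400*o^2 + 96*o - 1152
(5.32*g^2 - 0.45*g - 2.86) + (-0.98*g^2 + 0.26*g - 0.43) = 4.34*g^2 - 0.19*g - 3.29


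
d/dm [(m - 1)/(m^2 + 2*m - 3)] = -1/(m^2 + 6*m + 9)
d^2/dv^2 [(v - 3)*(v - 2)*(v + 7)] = 6*v + 4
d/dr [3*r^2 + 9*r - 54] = 6*r + 9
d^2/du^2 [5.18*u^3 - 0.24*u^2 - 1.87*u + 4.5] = 31.08*u - 0.48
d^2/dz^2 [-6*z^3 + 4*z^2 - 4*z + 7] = 8 - 36*z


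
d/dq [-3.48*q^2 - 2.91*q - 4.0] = -6.96*q - 2.91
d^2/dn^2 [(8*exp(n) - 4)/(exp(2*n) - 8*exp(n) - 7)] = 8*(exp(4*n) + 6*exp(3*n) + 54*exp(2*n) - 102*exp(n) + 77)*exp(n)/(exp(6*n) - 24*exp(5*n) + 171*exp(4*n) - 176*exp(3*n) - 1197*exp(2*n) - 1176*exp(n) - 343)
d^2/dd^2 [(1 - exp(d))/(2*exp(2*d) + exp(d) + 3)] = (-4*exp(4*d) + 18*exp(3*d) + 42*exp(2*d) - 20*exp(d) - 12)*exp(d)/(8*exp(6*d) + 12*exp(5*d) + 42*exp(4*d) + 37*exp(3*d) + 63*exp(2*d) + 27*exp(d) + 27)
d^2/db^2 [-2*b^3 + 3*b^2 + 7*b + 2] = 6 - 12*b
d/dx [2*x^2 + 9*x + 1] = 4*x + 9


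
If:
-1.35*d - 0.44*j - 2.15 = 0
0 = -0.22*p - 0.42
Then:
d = -0.325925925925926*j - 1.59259259259259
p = -1.91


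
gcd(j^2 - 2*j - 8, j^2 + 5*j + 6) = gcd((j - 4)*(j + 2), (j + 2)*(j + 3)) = j + 2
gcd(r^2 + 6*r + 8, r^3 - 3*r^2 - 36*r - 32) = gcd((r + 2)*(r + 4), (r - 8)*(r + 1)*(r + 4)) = r + 4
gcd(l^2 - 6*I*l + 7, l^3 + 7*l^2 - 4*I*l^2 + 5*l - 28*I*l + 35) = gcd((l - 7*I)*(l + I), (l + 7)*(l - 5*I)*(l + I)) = l + I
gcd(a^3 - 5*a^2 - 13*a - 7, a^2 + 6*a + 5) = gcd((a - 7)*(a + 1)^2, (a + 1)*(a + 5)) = a + 1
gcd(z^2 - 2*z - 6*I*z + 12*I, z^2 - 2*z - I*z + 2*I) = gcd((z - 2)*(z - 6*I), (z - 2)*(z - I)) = z - 2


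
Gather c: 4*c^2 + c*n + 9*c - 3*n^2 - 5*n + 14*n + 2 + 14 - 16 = 4*c^2 + c*(n + 9) - 3*n^2 + 9*n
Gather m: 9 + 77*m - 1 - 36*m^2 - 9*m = -36*m^2 + 68*m + 8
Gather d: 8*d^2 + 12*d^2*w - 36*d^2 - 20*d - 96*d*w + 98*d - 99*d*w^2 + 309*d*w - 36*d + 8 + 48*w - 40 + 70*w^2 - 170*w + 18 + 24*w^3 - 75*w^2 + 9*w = d^2*(12*w - 28) + d*(-99*w^2 + 213*w + 42) + 24*w^3 - 5*w^2 - 113*w - 14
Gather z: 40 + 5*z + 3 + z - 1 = 6*z + 42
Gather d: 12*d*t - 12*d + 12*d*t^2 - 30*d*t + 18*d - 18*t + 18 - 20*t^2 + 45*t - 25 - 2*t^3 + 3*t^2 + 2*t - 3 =d*(12*t^2 - 18*t + 6) - 2*t^3 - 17*t^2 + 29*t - 10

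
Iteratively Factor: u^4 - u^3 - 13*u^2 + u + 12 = (u - 1)*(u^3 - 13*u - 12) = (u - 1)*(u + 1)*(u^2 - u - 12) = (u - 4)*(u - 1)*(u + 1)*(u + 3)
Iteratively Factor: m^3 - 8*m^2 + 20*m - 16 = (m - 2)*(m^2 - 6*m + 8) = (m - 4)*(m - 2)*(m - 2)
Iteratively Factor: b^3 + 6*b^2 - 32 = (b - 2)*(b^2 + 8*b + 16) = (b - 2)*(b + 4)*(b + 4)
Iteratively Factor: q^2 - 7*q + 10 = (q - 2)*(q - 5)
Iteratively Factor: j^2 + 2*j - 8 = (j + 4)*(j - 2)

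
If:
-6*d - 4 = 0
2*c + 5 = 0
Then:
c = -5/2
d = -2/3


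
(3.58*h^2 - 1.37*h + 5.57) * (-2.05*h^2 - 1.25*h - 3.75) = -7.339*h^4 - 1.6665*h^3 - 23.131*h^2 - 1.825*h - 20.8875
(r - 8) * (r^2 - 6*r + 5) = r^3 - 14*r^2 + 53*r - 40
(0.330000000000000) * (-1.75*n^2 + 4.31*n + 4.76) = -0.5775*n^2 + 1.4223*n + 1.5708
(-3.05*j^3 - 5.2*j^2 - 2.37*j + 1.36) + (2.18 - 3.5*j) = -3.05*j^3 - 5.2*j^2 - 5.87*j + 3.54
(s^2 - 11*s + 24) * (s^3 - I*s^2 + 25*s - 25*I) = s^5 - 11*s^4 - I*s^4 + 49*s^3 + 11*I*s^3 - 275*s^2 - 49*I*s^2 + 600*s + 275*I*s - 600*I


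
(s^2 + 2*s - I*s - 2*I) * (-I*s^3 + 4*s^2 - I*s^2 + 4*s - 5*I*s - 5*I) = -I*s^5 + 3*s^4 - 3*I*s^4 + 9*s^3 - 11*I*s^3 + s^2 - 27*I*s^2 - 15*s - 18*I*s - 10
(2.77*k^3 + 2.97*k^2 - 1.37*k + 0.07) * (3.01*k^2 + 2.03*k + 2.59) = 8.3377*k^5 + 14.5628*k^4 + 9.0797*k^3 + 5.1219*k^2 - 3.4062*k + 0.1813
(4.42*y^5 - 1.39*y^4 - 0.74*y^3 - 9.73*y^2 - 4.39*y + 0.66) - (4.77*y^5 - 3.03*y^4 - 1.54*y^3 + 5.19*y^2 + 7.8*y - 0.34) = -0.35*y^5 + 1.64*y^4 + 0.8*y^3 - 14.92*y^2 - 12.19*y + 1.0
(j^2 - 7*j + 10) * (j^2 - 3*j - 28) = j^4 - 10*j^3 + 3*j^2 + 166*j - 280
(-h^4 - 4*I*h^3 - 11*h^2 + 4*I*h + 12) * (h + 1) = -h^5 - h^4 - 4*I*h^4 - 11*h^3 - 4*I*h^3 - 11*h^2 + 4*I*h^2 + 12*h + 4*I*h + 12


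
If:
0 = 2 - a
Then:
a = 2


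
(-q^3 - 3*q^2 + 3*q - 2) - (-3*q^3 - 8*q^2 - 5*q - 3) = 2*q^3 + 5*q^2 + 8*q + 1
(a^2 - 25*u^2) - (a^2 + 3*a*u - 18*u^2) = -3*a*u - 7*u^2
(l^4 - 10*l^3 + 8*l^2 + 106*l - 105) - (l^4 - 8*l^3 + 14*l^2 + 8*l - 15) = -2*l^3 - 6*l^2 + 98*l - 90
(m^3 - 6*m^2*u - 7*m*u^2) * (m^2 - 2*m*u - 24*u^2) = m^5 - 8*m^4*u - 19*m^3*u^2 + 158*m^2*u^3 + 168*m*u^4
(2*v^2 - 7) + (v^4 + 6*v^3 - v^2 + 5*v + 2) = v^4 + 6*v^3 + v^2 + 5*v - 5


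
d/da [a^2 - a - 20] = 2*a - 1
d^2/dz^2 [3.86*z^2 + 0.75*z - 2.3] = 7.72000000000000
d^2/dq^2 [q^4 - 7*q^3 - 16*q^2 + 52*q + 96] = 12*q^2 - 42*q - 32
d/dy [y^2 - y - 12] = 2*y - 1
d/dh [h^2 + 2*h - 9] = 2*h + 2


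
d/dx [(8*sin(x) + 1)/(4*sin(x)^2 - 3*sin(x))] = (-32*cos(x) - 8/tan(x) + 3*cos(x)/sin(x)^2)/(4*sin(x) - 3)^2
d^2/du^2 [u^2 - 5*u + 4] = 2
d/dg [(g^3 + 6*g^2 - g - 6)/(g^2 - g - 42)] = (g^2 - 14*g + 1)/(g^2 - 14*g + 49)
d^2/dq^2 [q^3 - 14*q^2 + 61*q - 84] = 6*q - 28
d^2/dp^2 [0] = 0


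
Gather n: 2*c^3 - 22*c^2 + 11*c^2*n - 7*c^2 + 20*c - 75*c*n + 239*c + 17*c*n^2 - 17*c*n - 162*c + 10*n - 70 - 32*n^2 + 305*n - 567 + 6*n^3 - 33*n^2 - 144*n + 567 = 2*c^3 - 29*c^2 + 97*c + 6*n^3 + n^2*(17*c - 65) + n*(11*c^2 - 92*c + 171) - 70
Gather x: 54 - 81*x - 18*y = -81*x - 18*y + 54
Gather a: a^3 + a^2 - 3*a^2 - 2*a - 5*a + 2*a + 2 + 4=a^3 - 2*a^2 - 5*a + 6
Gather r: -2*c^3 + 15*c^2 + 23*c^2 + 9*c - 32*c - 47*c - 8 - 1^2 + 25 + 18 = -2*c^3 + 38*c^2 - 70*c + 34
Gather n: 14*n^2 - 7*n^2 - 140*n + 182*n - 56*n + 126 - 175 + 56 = 7*n^2 - 14*n + 7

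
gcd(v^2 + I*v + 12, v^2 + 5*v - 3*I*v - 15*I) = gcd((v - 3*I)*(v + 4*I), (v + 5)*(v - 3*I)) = v - 3*I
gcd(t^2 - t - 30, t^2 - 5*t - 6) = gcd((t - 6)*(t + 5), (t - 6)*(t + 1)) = t - 6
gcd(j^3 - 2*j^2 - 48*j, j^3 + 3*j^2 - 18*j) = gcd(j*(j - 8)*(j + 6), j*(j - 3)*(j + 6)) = j^2 + 6*j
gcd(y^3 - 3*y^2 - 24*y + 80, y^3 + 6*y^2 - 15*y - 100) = y^2 + y - 20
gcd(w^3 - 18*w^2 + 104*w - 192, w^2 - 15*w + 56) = w - 8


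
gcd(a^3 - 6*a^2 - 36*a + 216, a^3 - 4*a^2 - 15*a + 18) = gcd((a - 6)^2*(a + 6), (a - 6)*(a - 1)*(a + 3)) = a - 6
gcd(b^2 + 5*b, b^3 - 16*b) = b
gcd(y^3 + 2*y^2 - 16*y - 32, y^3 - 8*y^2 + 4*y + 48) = y^2 - 2*y - 8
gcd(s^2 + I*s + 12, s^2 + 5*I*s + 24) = s - 3*I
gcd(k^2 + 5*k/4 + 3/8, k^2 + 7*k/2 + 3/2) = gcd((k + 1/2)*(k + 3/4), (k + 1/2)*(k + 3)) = k + 1/2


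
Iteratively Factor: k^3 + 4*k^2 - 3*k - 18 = (k + 3)*(k^2 + k - 6) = (k + 3)^2*(k - 2)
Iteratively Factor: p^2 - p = (p - 1)*(p)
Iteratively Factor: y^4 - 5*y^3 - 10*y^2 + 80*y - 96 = (y - 3)*(y^3 - 2*y^2 - 16*y + 32) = (y - 4)*(y - 3)*(y^2 + 2*y - 8) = (y - 4)*(y - 3)*(y + 4)*(y - 2)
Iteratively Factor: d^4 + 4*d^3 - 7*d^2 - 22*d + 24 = (d + 3)*(d^3 + d^2 - 10*d + 8) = (d + 3)*(d + 4)*(d^2 - 3*d + 2) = (d - 2)*(d + 3)*(d + 4)*(d - 1)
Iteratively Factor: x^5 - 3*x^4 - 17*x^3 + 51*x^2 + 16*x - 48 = (x + 4)*(x^4 - 7*x^3 + 11*x^2 + 7*x - 12) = (x + 1)*(x + 4)*(x^3 - 8*x^2 + 19*x - 12) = (x - 1)*(x + 1)*(x + 4)*(x^2 - 7*x + 12) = (x - 4)*(x - 1)*(x + 1)*(x + 4)*(x - 3)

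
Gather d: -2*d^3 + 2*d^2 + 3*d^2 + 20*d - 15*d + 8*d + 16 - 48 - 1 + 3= -2*d^3 + 5*d^2 + 13*d - 30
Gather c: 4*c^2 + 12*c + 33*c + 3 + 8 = 4*c^2 + 45*c + 11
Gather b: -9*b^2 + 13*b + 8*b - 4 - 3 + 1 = -9*b^2 + 21*b - 6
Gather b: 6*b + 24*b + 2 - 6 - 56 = 30*b - 60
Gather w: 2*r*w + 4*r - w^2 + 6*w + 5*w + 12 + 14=4*r - w^2 + w*(2*r + 11) + 26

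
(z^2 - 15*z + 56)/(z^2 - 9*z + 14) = (z - 8)/(z - 2)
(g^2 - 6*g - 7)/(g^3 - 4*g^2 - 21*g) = (g + 1)/(g*(g + 3))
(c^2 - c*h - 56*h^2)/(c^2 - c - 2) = (-c^2 + c*h + 56*h^2)/(-c^2 + c + 2)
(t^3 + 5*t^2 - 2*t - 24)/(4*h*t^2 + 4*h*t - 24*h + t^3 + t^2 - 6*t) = (t + 4)/(4*h + t)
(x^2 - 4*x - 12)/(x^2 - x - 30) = (x + 2)/(x + 5)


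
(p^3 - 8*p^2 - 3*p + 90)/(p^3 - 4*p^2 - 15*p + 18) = (p - 5)/(p - 1)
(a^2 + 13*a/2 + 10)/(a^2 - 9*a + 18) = (a^2 + 13*a/2 + 10)/(a^2 - 9*a + 18)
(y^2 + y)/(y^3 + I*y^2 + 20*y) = (y + 1)/(y^2 + I*y + 20)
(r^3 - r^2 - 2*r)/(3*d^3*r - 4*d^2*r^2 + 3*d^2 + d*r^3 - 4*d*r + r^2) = r*(r^2 - r - 2)/(3*d^3*r - 4*d^2*r^2 + 3*d^2 + d*r^3 - 4*d*r + r^2)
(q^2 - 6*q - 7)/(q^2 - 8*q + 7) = (q + 1)/(q - 1)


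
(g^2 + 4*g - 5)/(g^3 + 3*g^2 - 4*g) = (g + 5)/(g*(g + 4))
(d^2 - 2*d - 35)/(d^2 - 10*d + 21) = (d + 5)/(d - 3)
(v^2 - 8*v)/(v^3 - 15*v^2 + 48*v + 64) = v/(v^2 - 7*v - 8)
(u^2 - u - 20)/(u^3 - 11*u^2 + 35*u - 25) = (u + 4)/(u^2 - 6*u + 5)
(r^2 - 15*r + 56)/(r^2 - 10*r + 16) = (r - 7)/(r - 2)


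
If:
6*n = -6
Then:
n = -1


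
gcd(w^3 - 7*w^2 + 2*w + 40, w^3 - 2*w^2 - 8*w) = w^2 - 2*w - 8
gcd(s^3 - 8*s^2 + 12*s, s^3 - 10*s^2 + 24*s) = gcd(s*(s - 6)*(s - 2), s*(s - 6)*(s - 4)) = s^2 - 6*s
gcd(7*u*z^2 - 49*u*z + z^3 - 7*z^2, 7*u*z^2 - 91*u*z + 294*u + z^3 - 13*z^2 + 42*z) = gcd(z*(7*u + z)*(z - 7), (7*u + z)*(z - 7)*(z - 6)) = 7*u*z - 49*u + z^2 - 7*z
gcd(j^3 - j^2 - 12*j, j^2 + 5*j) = j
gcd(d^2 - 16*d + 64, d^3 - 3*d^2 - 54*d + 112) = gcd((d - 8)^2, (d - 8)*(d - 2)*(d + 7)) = d - 8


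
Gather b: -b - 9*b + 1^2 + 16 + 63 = 80 - 10*b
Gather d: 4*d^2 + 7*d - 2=4*d^2 + 7*d - 2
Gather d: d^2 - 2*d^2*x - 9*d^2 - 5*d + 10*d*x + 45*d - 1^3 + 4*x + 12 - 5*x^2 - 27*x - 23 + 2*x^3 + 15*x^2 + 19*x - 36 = d^2*(-2*x - 8) + d*(10*x + 40) + 2*x^3 + 10*x^2 - 4*x - 48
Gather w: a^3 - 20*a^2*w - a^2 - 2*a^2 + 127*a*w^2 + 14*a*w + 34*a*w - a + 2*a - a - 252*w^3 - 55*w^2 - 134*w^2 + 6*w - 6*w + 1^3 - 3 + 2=a^3 - 3*a^2 - 252*w^3 + w^2*(127*a - 189) + w*(-20*a^2 + 48*a)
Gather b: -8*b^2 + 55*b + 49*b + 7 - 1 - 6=-8*b^2 + 104*b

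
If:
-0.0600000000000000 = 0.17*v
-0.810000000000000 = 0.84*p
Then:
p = -0.96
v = -0.35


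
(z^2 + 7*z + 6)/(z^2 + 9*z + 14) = (z^2 + 7*z + 6)/(z^2 + 9*z + 14)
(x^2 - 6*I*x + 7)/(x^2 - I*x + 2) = (x - 7*I)/(x - 2*I)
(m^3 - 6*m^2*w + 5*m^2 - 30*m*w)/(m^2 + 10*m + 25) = m*(m - 6*w)/(m + 5)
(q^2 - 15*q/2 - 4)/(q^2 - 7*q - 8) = (q + 1/2)/(q + 1)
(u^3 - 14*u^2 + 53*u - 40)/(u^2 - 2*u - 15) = (u^2 - 9*u + 8)/(u + 3)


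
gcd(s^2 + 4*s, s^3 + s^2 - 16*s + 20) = 1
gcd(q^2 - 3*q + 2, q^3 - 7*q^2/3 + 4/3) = q^2 - 3*q + 2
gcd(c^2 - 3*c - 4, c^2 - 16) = c - 4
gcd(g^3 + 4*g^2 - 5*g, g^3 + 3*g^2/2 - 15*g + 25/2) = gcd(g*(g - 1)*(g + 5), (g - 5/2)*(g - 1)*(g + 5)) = g^2 + 4*g - 5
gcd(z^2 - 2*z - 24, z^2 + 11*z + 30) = 1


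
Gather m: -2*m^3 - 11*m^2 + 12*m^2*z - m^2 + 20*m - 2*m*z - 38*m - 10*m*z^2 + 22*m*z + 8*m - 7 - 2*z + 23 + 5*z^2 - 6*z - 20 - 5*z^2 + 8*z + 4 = -2*m^3 + m^2*(12*z - 12) + m*(-10*z^2 + 20*z - 10)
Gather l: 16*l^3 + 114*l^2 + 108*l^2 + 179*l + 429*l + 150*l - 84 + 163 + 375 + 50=16*l^3 + 222*l^2 + 758*l + 504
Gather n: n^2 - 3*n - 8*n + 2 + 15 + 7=n^2 - 11*n + 24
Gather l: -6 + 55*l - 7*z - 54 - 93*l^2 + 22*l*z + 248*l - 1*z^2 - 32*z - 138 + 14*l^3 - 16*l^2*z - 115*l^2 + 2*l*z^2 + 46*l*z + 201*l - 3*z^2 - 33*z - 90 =14*l^3 + l^2*(-16*z - 208) + l*(2*z^2 + 68*z + 504) - 4*z^2 - 72*z - 288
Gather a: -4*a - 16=-4*a - 16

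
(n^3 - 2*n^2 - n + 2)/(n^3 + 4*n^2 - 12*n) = (n^2 - 1)/(n*(n + 6))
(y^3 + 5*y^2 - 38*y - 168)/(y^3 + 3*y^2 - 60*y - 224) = (y - 6)/(y - 8)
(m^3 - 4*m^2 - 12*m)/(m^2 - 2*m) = (m^2 - 4*m - 12)/(m - 2)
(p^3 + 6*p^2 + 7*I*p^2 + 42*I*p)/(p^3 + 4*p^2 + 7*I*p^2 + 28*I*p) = (p + 6)/(p + 4)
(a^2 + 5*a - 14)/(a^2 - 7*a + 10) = (a + 7)/(a - 5)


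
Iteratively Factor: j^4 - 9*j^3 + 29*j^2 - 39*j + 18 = (j - 3)*(j^3 - 6*j^2 + 11*j - 6) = (j - 3)*(j - 1)*(j^2 - 5*j + 6) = (j - 3)^2*(j - 1)*(j - 2)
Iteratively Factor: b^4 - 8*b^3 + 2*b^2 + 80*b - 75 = (b - 5)*(b^3 - 3*b^2 - 13*b + 15) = (b - 5)*(b + 3)*(b^2 - 6*b + 5) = (b - 5)*(b - 1)*(b + 3)*(b - 5)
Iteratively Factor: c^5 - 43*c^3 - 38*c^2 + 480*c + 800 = (c - 5)*(c^4 + 5*c^3 - 18*c^2 - 128*c - 160) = (c - 5)*(c + 2)*(c^3 + 3*c^2 - 24*c - 80) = (c - 5)*(c + 2)*(c + 4)*(c^2 - c - 20) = (c - 5)*(c + 2)*(c + 4)^2*(c - 5)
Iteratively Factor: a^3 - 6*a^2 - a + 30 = (a + 2)*(a^2 - 8*a + 15) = (a - 3)*(a + 2)*(a - 5)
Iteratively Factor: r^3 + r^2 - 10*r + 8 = (r - 2)*(r^2 + 3*r - 4) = (r - 2)*(r - 1)*(r + 4)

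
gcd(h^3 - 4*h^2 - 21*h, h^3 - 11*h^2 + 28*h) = h^2 - 7*h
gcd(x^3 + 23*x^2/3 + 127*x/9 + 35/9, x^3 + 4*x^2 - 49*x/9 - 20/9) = x^2 + 16*x/3 + 5/3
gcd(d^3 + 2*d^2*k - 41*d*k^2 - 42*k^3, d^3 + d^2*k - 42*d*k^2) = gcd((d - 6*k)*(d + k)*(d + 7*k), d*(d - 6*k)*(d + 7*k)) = d^2 + d*k - 42*k^2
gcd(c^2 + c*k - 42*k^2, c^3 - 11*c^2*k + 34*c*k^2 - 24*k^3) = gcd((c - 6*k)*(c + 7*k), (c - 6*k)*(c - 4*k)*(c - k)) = c - 6*k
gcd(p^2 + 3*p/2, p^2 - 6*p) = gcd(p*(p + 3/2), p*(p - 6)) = p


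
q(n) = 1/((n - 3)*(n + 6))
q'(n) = -1/((n - 3)*(n + 6)^2) - 1/((n - 3)^2*(n + 6))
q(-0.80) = -0.05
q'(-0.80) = -0.00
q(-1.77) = -0.05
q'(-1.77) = 0.00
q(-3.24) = -0.06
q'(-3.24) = 0.01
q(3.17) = 0.64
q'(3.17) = -3.84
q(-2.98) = -0.06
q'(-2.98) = 0.01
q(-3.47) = -0.06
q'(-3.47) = 0.01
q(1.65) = -0.10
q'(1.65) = -0.06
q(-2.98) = -0.06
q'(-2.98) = 0.01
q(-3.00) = -0.06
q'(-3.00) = 0.01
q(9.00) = 0.01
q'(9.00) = 0.00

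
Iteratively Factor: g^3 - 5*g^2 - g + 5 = (g + 1)*(g^2 - 6*g + 5) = (g - 5)*(g + 1)*(g - 1)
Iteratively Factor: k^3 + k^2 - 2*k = (k - 1)*(k^2 + 2*k) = k*(k - 1)*(k + 2)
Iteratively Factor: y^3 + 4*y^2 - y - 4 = (y + 1)*(y^2 + 3*y - 4) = (y + 1)*(y + 4)*(y - 1)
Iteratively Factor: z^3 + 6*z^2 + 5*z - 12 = (z - 1)*(z^2 + 7*z + 12) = (z - 1)*(z + 4)*(z + 3)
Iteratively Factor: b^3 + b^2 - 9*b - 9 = (b + 1)*(b^2 - 9) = (b + 1)*(b + 3)*(b - 3)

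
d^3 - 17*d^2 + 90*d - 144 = (d - 8)*(d - 6)*(d - 3)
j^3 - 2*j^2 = j^2*(j - 2)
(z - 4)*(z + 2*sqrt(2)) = z^2 - 4*z + 2*sqrt(2)*z - 8*sqrt(2)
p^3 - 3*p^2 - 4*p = p*(p - 4)*(p + 1)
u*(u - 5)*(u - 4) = u^3 - 9*u^2 + 20*u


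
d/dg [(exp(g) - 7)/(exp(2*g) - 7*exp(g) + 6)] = (-(exp(g) - 7)*(2*exp(g) - 7) + exp(2*g) - 7*exp(g) + 6)*exp(g)/(exp(2*g) - 7*exp(g) + 6)^2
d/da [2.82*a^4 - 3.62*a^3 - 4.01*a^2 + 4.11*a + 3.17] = 11.28*a^3 - 10.86*a^2 - 8.02*a + 4.11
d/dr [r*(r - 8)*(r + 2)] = 3*r^2 - 12*r - 16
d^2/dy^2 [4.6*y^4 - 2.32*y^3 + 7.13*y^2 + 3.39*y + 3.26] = 55.2*y^2 - 13.92*y + 14.26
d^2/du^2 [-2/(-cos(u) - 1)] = 2*(sin(u)^2 + cos(u) + 1)/(cos(u) + 1)^3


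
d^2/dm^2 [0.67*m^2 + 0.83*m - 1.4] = 1.34000000000000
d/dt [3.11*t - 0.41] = 3.11000000000000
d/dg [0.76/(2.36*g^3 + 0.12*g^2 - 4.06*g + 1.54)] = (-5.3808*g^2 - 0.1824*g + 3.0856)/(2.36*g^3 + 0.12*g^2 - 4.06*g + 1.54)^2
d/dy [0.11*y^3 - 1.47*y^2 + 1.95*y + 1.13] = 0.33*y^2 - 2.94*y + 1.95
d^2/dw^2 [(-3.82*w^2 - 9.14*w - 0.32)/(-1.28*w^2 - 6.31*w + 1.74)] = (-7.105427357601e-15*w^4 - 31.7568*w^3 + 54.1931519999999*w^2 + 137.647104*w + 250.742008)/(2.097152*w^6 + 31.014912*w^5 + 144.341376*w^4 + 166.917799*w^3 - 196.214058*w^2 + 57.312468*w - 5.268024)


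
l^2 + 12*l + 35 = (l + 5)*(l + 7)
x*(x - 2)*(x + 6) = x^3 + 4*x^2 - 12*x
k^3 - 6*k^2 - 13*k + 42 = (k - 7)*(k - 2)*(k + 3)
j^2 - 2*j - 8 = (j - 4)*(j + 2)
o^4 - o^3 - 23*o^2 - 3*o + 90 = (o - 5)*(o - 2)*(o + 3)^2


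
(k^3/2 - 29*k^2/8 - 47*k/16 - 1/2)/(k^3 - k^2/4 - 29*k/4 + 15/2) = (8*k^3 - 58*k^2 - 47*k - 8)/(4*(4*k^3 - k^2 - 29*k + 30))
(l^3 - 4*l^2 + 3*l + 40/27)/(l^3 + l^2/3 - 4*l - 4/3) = (9*l^2 - 39*l + 40)/(9*(l^2 - 4))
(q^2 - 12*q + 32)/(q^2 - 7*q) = (q^2 - 12*q + 32)/(q*(q - 7))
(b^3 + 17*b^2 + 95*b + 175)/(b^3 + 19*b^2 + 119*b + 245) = (b + 5)/(b + 7)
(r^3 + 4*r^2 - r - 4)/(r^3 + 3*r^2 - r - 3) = (r + 4)/(r + 3)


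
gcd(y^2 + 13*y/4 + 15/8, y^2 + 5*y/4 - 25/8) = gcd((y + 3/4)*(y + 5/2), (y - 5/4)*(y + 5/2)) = y + 5/2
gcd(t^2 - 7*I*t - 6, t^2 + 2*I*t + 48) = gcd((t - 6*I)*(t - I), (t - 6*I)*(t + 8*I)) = t - 6*I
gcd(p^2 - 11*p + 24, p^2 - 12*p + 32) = p - 8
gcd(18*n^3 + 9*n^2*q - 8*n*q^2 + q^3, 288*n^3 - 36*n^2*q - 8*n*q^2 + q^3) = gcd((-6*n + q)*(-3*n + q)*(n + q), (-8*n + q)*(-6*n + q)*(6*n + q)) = -6*n + q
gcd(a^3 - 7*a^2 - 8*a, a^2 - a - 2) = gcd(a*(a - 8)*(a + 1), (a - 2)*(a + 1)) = a + 1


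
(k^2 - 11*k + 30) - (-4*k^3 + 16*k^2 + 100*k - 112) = 4*k^3 - 15*k^2 - 111*k + 142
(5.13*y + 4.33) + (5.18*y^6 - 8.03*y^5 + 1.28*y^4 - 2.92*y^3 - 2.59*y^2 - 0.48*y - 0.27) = 5.18*y^6 - 8.03*y^5 + 1.28*y^4 - 2.92*y^3 - 2.59*y^2 + 4.65*y + 4.06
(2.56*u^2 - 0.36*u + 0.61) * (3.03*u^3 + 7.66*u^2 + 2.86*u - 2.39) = 7.7568*u^5 + 18.5188*u^4 + 6.4123*u^3 - 2.4754*u^2 + 2.605*u - 1.4579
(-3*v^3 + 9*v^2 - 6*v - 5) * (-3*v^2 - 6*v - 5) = 9*v^5 - 9*v^4 - 21*v^3 + 6*v^2 + 60*v + 25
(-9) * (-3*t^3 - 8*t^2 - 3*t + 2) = 27*t^3 + 72*t^2 + 27*t - 18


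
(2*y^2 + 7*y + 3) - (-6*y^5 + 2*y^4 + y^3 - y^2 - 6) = 6*y^5 - 2*y^4 - y^3 + 3*y^2 + 7*y + 9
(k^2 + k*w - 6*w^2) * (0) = 0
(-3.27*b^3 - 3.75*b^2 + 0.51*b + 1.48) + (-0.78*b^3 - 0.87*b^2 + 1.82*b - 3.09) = -4.05*b^3 - 4.62*b^2 + 2.33*b - 1.61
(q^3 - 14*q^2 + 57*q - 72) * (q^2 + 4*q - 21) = q^5 - 10*q^4 - 20*q^3 + 450*q^2 - 1485*q + 1512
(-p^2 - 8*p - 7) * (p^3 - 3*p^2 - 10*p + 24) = -p^5 - 5*p^4 + 27*p^3 + 77*p^2 - 122*p - 168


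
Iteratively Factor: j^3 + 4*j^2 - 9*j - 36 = (j + 3)*(j^2 + j - 12) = (j + 3)*(j + 4)*(j - 3)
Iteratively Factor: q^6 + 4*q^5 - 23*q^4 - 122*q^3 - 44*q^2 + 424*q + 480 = (q - 5)*(q^5 + 9*q^4 + 22*q^3 - 12*q^2 - 104*q - 96) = (q - 5)*(q + 2)*(q^4 + 7*q^3 + 8*q^2 - 28*q - 48) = (q - 5)*(q - 2)*(q + 2)*(q^3 + 9*q^2 + 26*q + 24) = (q - 5)*(q - 2)*(q + 2)*(q + 4)*(q^2 + 5*q + 6) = (q - 5)*(q - 2)*(q + 2)*(q + 3)*(q + 4)*(q + 2)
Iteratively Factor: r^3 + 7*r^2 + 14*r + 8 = (r + 1)*(r^2 + 6*r + 8) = (r + 1)*(r + 2)*(r + 4)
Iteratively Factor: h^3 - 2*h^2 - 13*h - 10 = (h + 2)*(h^2 - 4*h - 5) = (h + 1)*(h + 2)*(h - 5)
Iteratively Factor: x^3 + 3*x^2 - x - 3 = (x + 1)*(x^2 + 2*x - 3) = (x + 1)*(x + 3)*(x - 1)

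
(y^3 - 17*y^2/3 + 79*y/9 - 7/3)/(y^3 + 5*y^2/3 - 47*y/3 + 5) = (y - 7/3)/(y + 5)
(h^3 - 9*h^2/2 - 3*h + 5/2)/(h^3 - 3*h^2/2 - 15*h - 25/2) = (2*h - 1)/(2*h + 5)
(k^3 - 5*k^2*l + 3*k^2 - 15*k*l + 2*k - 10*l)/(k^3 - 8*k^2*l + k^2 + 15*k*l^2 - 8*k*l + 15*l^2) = (k + 2)/(k - 3*l)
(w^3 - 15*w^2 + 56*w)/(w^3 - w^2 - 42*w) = (w - 8)/(w + 6)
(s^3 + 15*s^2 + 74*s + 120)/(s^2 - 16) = (s^2 + 11*s + 30)/(s - 4)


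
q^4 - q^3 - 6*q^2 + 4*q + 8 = (q - 2)^2*(q + 1)*(q + 2)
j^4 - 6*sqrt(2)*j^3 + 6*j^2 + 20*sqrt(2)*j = j*(j - 5*sqrt(2))*(j - 2*sqrt(2))*(j + sqrt(2))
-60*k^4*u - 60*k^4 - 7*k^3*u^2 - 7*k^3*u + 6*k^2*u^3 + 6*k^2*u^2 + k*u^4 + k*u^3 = (-3*k + u)*(4*k + u)*(5*k + u)*(k*u + k)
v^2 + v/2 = v*(v + 1/2)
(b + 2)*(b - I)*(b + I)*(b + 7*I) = b^4 + 2*b^3 + 7*I*b^3 + b^2 + 14*I*b^2 + 2*b + 7*I*b + 14*I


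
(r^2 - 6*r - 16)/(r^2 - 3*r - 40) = (r + 2)/(r + 5)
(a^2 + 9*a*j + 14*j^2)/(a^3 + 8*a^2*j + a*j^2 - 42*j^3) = (a + 2*j)/(a^2 + a*j - 6*j^2)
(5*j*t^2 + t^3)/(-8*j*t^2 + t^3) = (5*j + t)/(-8*j + t)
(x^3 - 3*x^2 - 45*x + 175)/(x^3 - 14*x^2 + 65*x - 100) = (x + 7)/(x - 4)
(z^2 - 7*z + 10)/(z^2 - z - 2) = (z - 5)/(z + 1)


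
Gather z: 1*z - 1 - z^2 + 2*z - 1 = -z^2 + 3*z - 2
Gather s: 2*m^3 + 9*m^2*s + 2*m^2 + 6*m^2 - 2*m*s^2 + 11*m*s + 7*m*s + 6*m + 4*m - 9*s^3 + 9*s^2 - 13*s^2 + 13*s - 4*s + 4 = 2*m^3 + 8*m^2 + 10*m - 9*s^3 + s^2*(-2*m - 4) + s*(9*m^2 + 18*m + 9) + 4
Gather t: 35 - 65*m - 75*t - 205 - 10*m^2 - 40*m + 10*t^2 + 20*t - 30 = -10*m^2 - 105*m + 10*t^2 - 55*t - 200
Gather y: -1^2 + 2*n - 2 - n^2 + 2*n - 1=-n^2 + 4*n - 4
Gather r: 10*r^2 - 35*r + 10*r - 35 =10*r^2 - 25*r - 35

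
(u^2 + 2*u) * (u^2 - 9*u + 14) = u^4 - 7*u^3 - 4*u^2 + 28*u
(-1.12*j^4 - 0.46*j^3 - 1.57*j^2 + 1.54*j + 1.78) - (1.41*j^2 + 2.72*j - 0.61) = -1.12*j^4 - 0.46*j^3 - 2.98*j^2 - 1.18*j + 2.39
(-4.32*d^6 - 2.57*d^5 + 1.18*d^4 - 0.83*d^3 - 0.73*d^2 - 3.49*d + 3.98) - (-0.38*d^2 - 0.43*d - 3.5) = -4.32*d^6 - 2.57*d^5 + 1.18*d^4 - 0.83*d^3 - 0.35*d^2 - 3.06*d + 7.48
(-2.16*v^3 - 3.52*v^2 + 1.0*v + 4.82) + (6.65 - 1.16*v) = -2.16*v^3 - 3.52*v^2 - 0.16*v + 11.47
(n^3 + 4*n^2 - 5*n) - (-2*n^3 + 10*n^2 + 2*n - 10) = 3*n^3 - 6*n^2 - 7*n + 10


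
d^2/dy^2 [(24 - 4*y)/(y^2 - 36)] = -8/(y^3 + 18*y^2 + 108*y + 216)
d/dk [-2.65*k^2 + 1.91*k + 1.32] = 1.91 - 5.3*k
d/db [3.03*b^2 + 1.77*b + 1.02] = 6.06*b + 1.77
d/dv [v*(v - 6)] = 2*v - 6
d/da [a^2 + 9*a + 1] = 2*a + 9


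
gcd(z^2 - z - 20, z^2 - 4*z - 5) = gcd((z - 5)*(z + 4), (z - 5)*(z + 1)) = z - 5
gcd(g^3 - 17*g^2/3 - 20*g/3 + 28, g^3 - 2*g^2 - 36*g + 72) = g^2 - 8*g + 12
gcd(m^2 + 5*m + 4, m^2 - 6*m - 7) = m + 1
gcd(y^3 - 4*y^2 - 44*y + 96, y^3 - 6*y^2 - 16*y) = y - 8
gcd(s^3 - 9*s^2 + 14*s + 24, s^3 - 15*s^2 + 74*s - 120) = s^2 - 10*s + 24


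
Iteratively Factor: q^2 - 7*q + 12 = (q - 4)*(q - 3)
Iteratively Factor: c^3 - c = (c)*(c^2 - 1) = c*(c + 1)*(c - 1)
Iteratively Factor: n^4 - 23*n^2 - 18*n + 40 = (n + 4)*(n^3 - 4*n^2 - 7*n + 10) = (n - 5)*(n + 4)*(n^2 + n - 2) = (n - 5)*(n + 2)*(n + 4)*(n - 1)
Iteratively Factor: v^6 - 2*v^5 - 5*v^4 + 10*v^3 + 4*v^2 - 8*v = (v)*(v^5 - 2*v^4 - 5*v^3 + 10*v^2 + 4*v - 8) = v*(v + 1)*(v^4 - 3*v^3 - 2*v^2 + 12*v - 8) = v*(v - 1)*(v + 1)*(v^3 - 2*v^2 - 4*v + 8) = v*(v - 1)*(v + 1)*(v + 2)*(v^2 - 4*v + 4) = v*(v - 2)*(v - 1)*(v + 1)*(v + 2)*(v - 2)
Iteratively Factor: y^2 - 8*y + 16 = (y - 4)*(y - 4)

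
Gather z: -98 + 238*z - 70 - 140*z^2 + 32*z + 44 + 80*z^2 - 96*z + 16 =-60*z^2 + 174*z - 108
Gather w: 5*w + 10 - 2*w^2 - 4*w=-2*w^2 + w + 10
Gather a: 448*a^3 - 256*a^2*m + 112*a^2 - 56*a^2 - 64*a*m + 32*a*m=448*a^3 + a^2*(56 - 256*m) - 32*a*m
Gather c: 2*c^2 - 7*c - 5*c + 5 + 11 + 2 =2*c^2 - 12*c + 18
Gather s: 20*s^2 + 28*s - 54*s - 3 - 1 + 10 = 20*s^2 - 26*s + 6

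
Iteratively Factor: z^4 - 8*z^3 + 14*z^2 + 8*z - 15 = (z - 3)*(z^3 - 5*z^2 - z + 5) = (z - 5)*(z - 3)*(z^2 - 1) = (z - 5)*(z - 3)*(z + 1)*(z - 1)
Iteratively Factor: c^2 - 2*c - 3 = (c + 1)*(c - 3)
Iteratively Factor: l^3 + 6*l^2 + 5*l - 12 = (l + 4)*(l^2 + 2*l - 3) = (l - 1)*(l + 4)*(l + 3)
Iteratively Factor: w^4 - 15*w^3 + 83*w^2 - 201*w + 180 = (w - 4)*(w^3 - 11*w^2 + 39*w - 45) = (w - 4)*(w - 3)*(w^2 - 8*w + 15) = (w - 4)*(w - 3)^2*(w - 5)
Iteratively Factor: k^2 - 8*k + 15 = (k - 3)*(k - 5)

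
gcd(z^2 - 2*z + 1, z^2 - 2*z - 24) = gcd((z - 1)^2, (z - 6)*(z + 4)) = 1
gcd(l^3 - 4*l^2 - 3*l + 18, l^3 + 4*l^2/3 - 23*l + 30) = l - 3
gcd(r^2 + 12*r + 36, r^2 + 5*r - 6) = r + 6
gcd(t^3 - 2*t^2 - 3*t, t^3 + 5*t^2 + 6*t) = t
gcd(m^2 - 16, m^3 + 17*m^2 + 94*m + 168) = m + 4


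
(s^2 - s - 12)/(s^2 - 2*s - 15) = (s - 4)/(s - 5)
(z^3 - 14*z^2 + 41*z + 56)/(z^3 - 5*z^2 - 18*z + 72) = (z^3 - 14*z^2 + 41*z + 56)/(z^3 - 5*z^2 - 18*z + 72)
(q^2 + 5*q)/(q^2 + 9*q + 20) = q/(q + 4)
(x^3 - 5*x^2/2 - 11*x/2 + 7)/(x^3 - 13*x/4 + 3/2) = 2*(2*x^2 - 9*x + 7)/(4*x^2 - 8*x + 3)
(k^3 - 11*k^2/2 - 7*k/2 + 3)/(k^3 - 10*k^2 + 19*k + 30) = (k - 1/2)/(k - 5)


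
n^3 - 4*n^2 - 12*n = n*(n - 6)*(n + 2)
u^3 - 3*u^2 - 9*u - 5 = (u - 5)*(u + 1)^2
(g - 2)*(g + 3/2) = g^2 - g/2 - 3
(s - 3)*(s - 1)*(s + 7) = s^3 + 3*s^2 - 25*s + 21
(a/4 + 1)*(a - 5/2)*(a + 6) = a^3/4 + 15*a^2/8 - a/4 - 15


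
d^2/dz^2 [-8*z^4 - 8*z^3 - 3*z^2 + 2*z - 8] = -96*z^2 - 48*z - 6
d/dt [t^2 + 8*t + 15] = 2*t + 8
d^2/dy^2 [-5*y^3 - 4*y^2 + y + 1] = -30*y - 8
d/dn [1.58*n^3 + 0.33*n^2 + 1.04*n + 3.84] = 4.74*n^2 + 0.66*n + 1.04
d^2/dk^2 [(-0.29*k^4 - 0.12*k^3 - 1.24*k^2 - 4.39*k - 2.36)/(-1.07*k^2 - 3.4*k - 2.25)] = (0.664042*k^6 + 6.33012*k^5 + 24.30345*k^4 + 38.722582*k^3 + 21.425484*k^2 - 8.25447000000003*k - 11.4122)/(1.225043*k^6 + 11.67798*k^5 + 44.835675*k^4 + 88.417*k^3 + 94.280625*k^2 + 51.6375*k + 11.390625)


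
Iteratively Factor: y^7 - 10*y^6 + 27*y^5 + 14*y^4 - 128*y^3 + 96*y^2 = (y)*(y^6 - 10*y^5 + 27*y^4 + 14*y^3 - 128*y^2 + 96*y) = y*(y - 1)*(y^5 - 9*y^4 + 18*y^3 + 32*y^2 - 96*y) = y*(y - 3)*(y - 1)*(y^4 - 6*y^3 + 32*y) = y^2*(y - 3)*(y - 1)*(y^3 - 6*y^2 + 32) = y^2*(y - 4)*(y - 3)*(y - 1)*(y^2 - 2*y - 8) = y^2*(y - 4)*(y - 3)*(y - 1)*(y + 2)*(y - 4)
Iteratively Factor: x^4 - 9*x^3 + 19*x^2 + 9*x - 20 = (x - 1)*(x^3 - 8*x^2 + 11*x + 20) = (x - 4)*(x - 1)*(x^2 - 4*x - 5) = (x - 4)*(x - 1)*(x + 1)*(x - 5)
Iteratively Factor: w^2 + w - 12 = (w - 3)*(w + 4)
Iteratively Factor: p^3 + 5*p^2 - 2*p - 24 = (p + 3)*(p^2 + 2*p - 8) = (p - 2)*(p + 3)*(p + 4)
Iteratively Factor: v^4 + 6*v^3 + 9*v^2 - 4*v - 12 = (v + 3)*(v^3 + 3*v^2 - 4) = (v + 2)*(v + 3)*(v^2 + v - 2) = (v + 2)^2*(v + 3)*(v - 1)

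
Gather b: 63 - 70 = -7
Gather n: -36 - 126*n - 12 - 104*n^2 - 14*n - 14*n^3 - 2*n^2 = -14*n^3 - 106*n^2 - 140*n - 48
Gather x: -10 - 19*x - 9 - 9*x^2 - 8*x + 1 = -9*x^2 - 27*x - 18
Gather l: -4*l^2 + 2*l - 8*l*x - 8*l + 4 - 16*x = -4*l^2 + l*(-8*x - 6) - 16*x + 4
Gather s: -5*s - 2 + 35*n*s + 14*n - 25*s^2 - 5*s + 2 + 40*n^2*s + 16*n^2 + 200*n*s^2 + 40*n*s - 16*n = 16*n^2 - 2*n + s^2*(200*n - 25) + s*(40*n^2 + 75*n - 10)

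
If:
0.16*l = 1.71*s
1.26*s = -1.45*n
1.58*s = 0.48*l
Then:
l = 0.00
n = 0.00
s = 0.00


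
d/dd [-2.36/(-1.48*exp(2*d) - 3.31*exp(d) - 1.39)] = (-6.9856*exp(d) - 7.8116)*exp(d)/(1.48*exp(2*d) + 3.31*exp(d) + 1.39)^2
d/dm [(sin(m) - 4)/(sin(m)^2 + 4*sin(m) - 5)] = (8*sin(m) + cos(m)^2 + 10)*cos(m)/(sin(m)^2 + 4*sin(m) - 5)^2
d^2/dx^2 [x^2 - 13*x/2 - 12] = 2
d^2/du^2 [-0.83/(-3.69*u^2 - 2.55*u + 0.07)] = (-22.602726*u^2 - 15.61977*u + 0.83*(7.38*u + 2.55)*(14.76*u + 5.1) + 0.428778)/(3.69*u^2 + 2.55*u - 0.07)^3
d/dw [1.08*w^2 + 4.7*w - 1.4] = 2.16*w + 4.7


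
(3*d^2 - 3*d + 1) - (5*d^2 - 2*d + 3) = -2*d^2 - d - 2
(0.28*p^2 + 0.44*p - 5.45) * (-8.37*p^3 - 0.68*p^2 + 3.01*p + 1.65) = -2.3436*p^5 - 3.8732*p^4 + 46.1601*p^3 + 5.4924*p^2 - 15.6785*p - 8.9925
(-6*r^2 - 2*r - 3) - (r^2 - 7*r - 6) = -7*r^2 + 5*r + 3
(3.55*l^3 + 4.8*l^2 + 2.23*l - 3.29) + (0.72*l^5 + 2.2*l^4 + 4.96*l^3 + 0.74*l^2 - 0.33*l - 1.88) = 0.72*l^5 + 2.2*l^4 + 8.51*l^3 + 5.54*l^2 + 1.9*l - 5.17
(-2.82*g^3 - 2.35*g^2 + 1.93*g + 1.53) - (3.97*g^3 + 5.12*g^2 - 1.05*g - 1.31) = -6.79*g^3 - 7.47*g^2 + 2.98*g + 2.84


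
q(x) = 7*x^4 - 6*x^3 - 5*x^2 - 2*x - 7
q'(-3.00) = -890.00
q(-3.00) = 683.00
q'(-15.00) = -98402.00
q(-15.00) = 373523.00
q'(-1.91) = -243.67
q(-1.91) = 113.55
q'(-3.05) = -933.38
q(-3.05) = 728.58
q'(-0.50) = -5.00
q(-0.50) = -6.06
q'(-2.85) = -767.88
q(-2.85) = 558.81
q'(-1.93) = -251.04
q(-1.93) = 118.49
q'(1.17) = 6.50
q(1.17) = -12.68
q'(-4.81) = -3486.32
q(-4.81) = 4301.60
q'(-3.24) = -1110.90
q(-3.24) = 922.46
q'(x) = 28*x^3 - 18*x^2 - 10*x - 2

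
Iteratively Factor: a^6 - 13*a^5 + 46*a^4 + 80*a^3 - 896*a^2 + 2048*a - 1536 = (a - 4)*(a^5 - 9*a^4 + 10*a^3 + 120*a^2 - 416*a + 384) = (a - 4)^2*(a^4 - 5*a^3 - 10*a^2 + 80*a - 96) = (a - 4)^2*(a + 4)*(a^3 - 9*a^2 + 26*a - 24) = (a - 4)^3*(a + 4)*(a^2 - 5*a + 6) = (a - 4)^3*(a - 3)*(a + 4)*(a - 2)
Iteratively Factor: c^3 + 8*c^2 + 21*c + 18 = (c + 2)*(c^2 + 6*c + 9) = (c + 2)*(c + 3)*(c + 3)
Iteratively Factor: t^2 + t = (t + 1)*(t)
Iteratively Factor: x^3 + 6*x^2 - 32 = (x + 4)*(x^2 + 2*x - 8) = (x - 2)*(x + 4)*(x + 4)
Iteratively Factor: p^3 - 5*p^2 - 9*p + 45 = (p - 3)*(p^2 - 2*p - 15) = (p - 3)*(p + 3)*(p - 5)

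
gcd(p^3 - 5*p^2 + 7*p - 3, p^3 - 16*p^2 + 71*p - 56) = p - 1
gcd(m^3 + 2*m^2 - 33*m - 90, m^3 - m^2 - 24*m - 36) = m^2 - 3*m - 18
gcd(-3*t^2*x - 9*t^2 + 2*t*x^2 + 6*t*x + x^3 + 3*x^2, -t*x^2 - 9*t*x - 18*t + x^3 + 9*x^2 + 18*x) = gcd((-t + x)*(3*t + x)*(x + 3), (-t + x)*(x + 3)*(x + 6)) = -t*x - 3*t + x^2 + 3*x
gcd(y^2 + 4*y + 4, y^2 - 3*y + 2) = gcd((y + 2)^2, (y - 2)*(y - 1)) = 1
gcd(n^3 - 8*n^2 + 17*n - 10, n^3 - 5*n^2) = n - 5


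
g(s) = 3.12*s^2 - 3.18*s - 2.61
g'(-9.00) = -59.34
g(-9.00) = 278.73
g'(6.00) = 34.26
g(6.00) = 90.63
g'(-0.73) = -7.74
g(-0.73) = 1.37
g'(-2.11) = -16.35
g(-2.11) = 17.99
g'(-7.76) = -51.60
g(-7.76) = 209.95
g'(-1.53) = -12.73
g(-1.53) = 9.56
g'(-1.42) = -12.04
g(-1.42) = 8.20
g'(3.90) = 21.16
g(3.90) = 32.44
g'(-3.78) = -26.77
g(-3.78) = 53.99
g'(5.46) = 30.89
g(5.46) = 73.04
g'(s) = 6.24*s - 3.18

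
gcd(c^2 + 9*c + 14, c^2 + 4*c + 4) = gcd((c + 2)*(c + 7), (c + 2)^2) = c + 2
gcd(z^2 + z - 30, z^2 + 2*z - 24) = z + 6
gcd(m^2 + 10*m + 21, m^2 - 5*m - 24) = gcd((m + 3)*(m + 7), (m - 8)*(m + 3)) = m + 3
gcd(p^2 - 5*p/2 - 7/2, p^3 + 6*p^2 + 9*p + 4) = p + 1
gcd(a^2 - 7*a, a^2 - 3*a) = a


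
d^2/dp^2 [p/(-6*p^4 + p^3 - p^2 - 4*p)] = 2*(-216*p^4 + 48*p^3 - 21*p^2 + 75*p - 5)/(216*p^9 - 108*p^8 + 126*p^7 + 395*p^6 - 123*p^5 + 153*p^4 + 265*p^3 - 36*p^2 + 48*p + 64)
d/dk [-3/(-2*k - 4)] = -3/(2*(k + 2)^2)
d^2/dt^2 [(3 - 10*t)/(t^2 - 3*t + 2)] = 2*(-(2*t - 3)^2*(10*t - 3) + 3*(10*t - 11)*(t^2 - 3*t + 2))/(t^2 - 3*t + 2)^3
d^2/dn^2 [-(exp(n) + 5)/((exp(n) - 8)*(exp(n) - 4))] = (-exp(4*n) - 32*exp(3*n) + 372*exp(2*n) - 464*exp(n) - 2944)*exp(n)/(exp(6*n) - 36*exp(5*n) + 528*exp(4*n) - 4032*exp(3*n) + 16896*exp(2*n) - 36864*exp(n) + 32768)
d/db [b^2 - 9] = 2*b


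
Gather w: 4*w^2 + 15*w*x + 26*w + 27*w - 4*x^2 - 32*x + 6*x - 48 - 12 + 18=4*w^2 + w*(15*x + 53) - 4*x^2 - 26*x - 42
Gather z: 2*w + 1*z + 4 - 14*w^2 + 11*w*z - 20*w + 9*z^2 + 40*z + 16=-14*w^2 - 18*w + 9*z^2 + z*(11*w + 41) + 20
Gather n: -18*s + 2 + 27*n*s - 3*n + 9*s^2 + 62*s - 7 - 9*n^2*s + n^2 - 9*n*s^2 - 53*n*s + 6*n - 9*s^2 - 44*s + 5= n^2*(1 - 9*s) + n*(-9*s^2 - 26*s + 3)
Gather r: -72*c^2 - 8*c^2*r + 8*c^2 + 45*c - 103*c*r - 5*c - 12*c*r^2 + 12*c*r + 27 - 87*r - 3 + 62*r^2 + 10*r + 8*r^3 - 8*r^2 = -64*c^2 + 40*c + 8*r^3 + r^2*(54 - 12*c) + r*(-8*c^2 - 91*c - 77) + 24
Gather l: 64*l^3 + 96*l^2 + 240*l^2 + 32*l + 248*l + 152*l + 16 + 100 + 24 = 64*l^3 + 336*l^2 + 432*l + 140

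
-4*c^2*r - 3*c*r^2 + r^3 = r*(-4*c + r)*(c + r)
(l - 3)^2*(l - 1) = l^3 - 7*l^2 + 15*l - 9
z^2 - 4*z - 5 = (z - 5)*(z + 1)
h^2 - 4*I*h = h*(h - 4*I)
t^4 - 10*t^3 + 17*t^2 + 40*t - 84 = (t - 7)*(t - 3)*(t - 2)*(t + 2)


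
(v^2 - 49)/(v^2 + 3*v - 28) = (v - 7)/(v - 4)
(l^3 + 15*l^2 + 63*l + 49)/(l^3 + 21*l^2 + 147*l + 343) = (l + 1)/(l + 7)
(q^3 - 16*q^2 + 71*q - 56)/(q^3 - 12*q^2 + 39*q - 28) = (q - 8)/(q - 4)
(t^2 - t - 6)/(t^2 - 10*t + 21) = (t + 2)/(t - 7)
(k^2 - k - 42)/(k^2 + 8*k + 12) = (k - 7)/(k + 2)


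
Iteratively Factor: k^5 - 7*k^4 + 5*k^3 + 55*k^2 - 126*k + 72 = (k - 3)*(k^4 - 4*k^3 - 7*k^2 + 34*k - 24) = (k - 4)*(k - 3)*(k^3 - 7*k + 6) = (k - 4)*(k - 3)*(k - 2)*(k^2 + 2*k - 3) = (k - 4)*(k - 3)*(k - 2)*(k - 1)*(k + 3)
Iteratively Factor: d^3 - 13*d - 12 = (d + 3)*(d^2 - 3*d - 4) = (d + 1)*(d + 3)*(d - 4)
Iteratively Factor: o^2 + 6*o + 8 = (o + 2)*(o + 4)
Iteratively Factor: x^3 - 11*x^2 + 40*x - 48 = (x - 3)*(x^2 - 8*x + 16) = (x - 4)*(x - 3)*(x - 4)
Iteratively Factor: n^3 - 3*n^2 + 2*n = (n)*(n^2 - 3*n + 2) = n*(n - 1)*(n - 2)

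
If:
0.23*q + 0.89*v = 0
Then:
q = -3.8695652173913*v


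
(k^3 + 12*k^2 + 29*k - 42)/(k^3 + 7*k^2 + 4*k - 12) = (k + 7)/(k + 2)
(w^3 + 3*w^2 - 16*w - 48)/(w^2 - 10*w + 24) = (w^2 + 7*w + 12)/(w - 6)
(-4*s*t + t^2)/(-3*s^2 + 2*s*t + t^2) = t*(-4*s + t)/(-3*s^2 + 2*s*t + t^2)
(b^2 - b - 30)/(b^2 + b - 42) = (b + 5)/(b + 7)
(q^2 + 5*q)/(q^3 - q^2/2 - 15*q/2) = 2*(q + 5)/(2*q^2 - q - 15)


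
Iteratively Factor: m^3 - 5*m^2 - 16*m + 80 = (m - 5)*(m^2 - 16) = (m - 5)*(m + 4)*(m - 4)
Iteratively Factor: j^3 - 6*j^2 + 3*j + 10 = (j - 5)*(j^2 - j - 2) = (j - 5)*(j - 2)*(j + 1)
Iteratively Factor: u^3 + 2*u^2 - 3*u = (u - 1)*(u^2 + 3*u) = (u - 1)*(u + 3)*(u)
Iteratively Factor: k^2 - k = (k - 1)*(k)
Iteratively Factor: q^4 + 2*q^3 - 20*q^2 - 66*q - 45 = (q + 3)*(q^3 - q^2 - 17*q - 15) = (q + 3)^2*(q^2 - 4*q - 5) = (q + 1)*(q + 3)^2*(q - 5)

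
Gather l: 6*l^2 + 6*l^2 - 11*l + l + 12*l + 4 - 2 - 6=12*l^2 + 2*l - 4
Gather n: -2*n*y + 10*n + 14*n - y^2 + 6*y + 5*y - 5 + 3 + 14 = n*(24 - 2*y) - y^2 + 11*y + 12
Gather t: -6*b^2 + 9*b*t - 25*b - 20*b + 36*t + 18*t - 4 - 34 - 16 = -6*b^2 - 45*b + t*(9*b + 54) - 54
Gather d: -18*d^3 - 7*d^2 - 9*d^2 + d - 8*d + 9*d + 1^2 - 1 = -18*d^3 - 16*d^2 + 2*d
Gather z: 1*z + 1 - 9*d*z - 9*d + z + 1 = -9*d + z*(2 - 9*d) + 2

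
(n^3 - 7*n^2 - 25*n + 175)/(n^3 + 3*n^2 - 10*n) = (n^2 - 12*n + 35)/(n*(n - 2))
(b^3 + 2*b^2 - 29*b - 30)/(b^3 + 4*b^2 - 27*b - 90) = (b + 1)/(b + 3)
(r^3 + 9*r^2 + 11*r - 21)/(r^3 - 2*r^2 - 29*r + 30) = (r^2 + 10*r + 21)/(r^2 - r - 30)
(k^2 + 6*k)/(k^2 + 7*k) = (k + 6)/(k + 7)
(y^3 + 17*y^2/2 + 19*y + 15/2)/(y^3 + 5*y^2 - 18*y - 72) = (2*y^2 + 11*y + 5)/(2*(y^2 + 2*y - 24))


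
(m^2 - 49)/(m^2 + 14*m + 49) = (m - 7)/(m + 7)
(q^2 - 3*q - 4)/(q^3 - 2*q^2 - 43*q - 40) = (q - 4)/(q^2 - 3*q - 40)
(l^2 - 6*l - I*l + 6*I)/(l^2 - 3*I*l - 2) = (l - 6)/(l - 2*I)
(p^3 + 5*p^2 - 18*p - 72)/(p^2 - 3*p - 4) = (p^2 + 9*p + 18)/(p + 1)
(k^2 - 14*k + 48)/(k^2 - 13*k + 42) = (k - 8)/(k - 7)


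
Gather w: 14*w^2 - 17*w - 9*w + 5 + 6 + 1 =14*w^2 - 26*w + 12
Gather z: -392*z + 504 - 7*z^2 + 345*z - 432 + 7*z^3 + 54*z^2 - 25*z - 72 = 7*z^3 + 47*z^2 - 72*z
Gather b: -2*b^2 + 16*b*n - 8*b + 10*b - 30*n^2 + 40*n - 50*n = -2*b^2 + b*(16*n + 2) - 30*n^2 - 10*n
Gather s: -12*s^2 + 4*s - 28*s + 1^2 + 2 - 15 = -12*s^2 - 24*s - 12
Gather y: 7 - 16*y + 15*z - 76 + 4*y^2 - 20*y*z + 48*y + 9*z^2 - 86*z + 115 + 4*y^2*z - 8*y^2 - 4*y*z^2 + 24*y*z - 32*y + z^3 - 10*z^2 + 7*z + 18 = y^2*(4*z - 4) + y*(-4*z^2 + 4*z) + z^3 - z^2 - 64*z + 64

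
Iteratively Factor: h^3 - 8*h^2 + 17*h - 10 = (h - 1)*(h^2 - 7*h + 10) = (h - 5)*(h - 1)*(h - 2)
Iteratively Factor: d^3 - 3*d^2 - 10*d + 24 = (d + 3)*(d^2 - 6*d + 8) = (d - 4)*(d + 3)*(d - 2)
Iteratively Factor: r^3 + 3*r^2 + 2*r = (r + 2)*(r^2 + r) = (r + 1)*(r + 2)*(r)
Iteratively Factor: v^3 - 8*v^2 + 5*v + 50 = (v + 2)*(v^2 - 10*v + 25) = (v - 5)*(v + 2)*(v - 5)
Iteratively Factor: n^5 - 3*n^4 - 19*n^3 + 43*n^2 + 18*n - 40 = (n - 2)*(n^4 - n^3 - 21*n^2 + n + 20) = (n - 2)*(n - 1)*(n^3 - 21*n - 20) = (n - 5)*(n - 2)*(n - 1)*(n^2 + 5*n + 4) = (n - 5)*(n - 2)*(n - 1)*(n + 4)*(n + 1)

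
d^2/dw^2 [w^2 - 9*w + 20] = 2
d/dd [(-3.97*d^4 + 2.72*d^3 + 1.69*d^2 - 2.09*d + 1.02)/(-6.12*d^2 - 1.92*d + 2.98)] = (48.5928*d^5 + 6.2208*d^4 - 57.7672*d^3 + 8.28120000000001*d^2 + 22.5572*d - 4.2698)/(37.4544*d^4 + 23.5008*d^3 - 32.7888*d^2 - 11.4432*d + 8.8804)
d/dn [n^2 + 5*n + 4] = 2*n + 5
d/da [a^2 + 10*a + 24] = 2*a + 10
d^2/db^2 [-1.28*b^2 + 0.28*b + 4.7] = -2.56000000000000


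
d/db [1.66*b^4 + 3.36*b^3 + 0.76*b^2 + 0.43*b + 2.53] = 6.64*b^3 + 10.08*b^2 + 1.52*b + 0.43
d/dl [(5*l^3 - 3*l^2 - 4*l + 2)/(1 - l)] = -10*l - 2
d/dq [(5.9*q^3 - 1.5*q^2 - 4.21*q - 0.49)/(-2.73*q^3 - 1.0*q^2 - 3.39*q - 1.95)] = (-7.105427357601e-15*q^5 - 9.995*q^4 - 62.9886*q^3 - 37.6531*q^2 + 4.87*q + 6.5484)/(7.4529*q^6 + 5.46*q^5 + 19.5094*q^4 + 17.427*q^3 + 15.3921*q^2 + 13.221*q + 3.8025)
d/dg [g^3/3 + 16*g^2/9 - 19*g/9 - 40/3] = g^2 + 32*g/9 - 19/9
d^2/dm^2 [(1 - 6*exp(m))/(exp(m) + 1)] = 7*(exp(m) - 1)*exp(m)/(exp(3*m) + 3*exp(2*m) + 3*exp(m) + 1)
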